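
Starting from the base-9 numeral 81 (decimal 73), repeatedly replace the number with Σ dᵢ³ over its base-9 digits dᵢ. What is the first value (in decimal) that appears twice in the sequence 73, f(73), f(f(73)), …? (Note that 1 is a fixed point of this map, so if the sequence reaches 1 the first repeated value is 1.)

73 = (8,1)_9 → 8³ + 1³ = 512 + 1 = 513
513 = (6,3,0)_9 → 6³ + 3³ + 0³ = 216 + 27 + 0 = 243
243 = (3,0,0)_9 → 3³ + 0³ + 0³ = 27 + 0 + 0 = 27
27 = (3,0)_9 → 3³ + 0³ = 27 + 0 = 27  — 27 already appeared earlier.

27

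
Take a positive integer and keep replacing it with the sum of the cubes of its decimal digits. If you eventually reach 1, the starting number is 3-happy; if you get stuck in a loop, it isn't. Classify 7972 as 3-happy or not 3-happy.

7972 → 7³ + 9³ + 7³ + 2³ = 343 + 729 + 343 + 8 = 1423
1423 → 1³ + 4³ + 2³ + 3³ = 1 + 64 + 8 + 27 = 100
100 → 1³ + 0³ + 0³ = 1 + 0 + 0 = 1  — reached 1.

3-happy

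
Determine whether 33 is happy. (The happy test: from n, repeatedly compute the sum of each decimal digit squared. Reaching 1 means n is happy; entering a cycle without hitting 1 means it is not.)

33 → 3² + 3² = 18
18 → 1² + 8² = 65
65 → 6² + 5² = 61
61 → 6² + 1² = 37
37 → 3² + 7² = 58
58 → 5² + 8² = 89
89 → 8² + 9² = 145
145 → 1² + 4² + 5² = 42
42 → 4² + 2² = 20
20 → 2² + 0² = 4
4 → 4² = 16
16 → 1² + 6² = 37  — 37 already seen; the sequence cycles without reaching 1.

not happy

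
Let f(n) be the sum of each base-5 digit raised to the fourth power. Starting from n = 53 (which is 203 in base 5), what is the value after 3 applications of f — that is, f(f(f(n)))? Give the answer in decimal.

53 = (2,0,3)_5 → 2⁴ + 0⁴ + 3⁴ = 97
97 = (3,4,2)_5 → 3⁴ + 4⁴ + 2⁴ = 353
353 = (2,4,0,3)_5 → 2⁴ + 4⁴ + 0⁴ + 3⁴ = 353

353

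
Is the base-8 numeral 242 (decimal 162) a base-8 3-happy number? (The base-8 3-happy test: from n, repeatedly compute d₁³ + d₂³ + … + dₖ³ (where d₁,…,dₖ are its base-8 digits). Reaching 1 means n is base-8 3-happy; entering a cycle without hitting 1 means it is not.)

162 = (2,4,2)_8 → 2³ + 4³ + 2³ = 80
80 = (1,2,0)_8 → 1³ + 2³ + 0³ = 9
9 = (1,1)_8 → 1³ + 1³ = 2
2 = (2)_8 → 2³ = 8
8 = (1,0)_8 → 1³ + 0³ = 1  — reached 1.

base-8 3-happy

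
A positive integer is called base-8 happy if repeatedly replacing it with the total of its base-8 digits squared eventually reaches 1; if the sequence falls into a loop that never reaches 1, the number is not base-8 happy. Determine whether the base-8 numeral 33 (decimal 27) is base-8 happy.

base-8 happy

27 = (3,3)_8 → 18
18 = (2,2)_8 → 8
8 = (1,0)_8 → 1  — reached 1.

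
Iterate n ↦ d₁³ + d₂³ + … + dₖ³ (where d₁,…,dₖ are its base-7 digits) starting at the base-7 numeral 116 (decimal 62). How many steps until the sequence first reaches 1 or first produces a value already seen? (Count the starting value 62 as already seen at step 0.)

3

62 = (1,1,6)_7 → 1³ + 1³ + 6³ = 1 + 1 + 216 = 218
218 = (4,3,1)_7 → 4³ + 3³ + 1³ = 64 + 27 + 1 = 92
92 = (1,6,1)_7 → 1³ + 6³ + 1³ = 1 + 216 + 1 = 218  — 218 repeats.
That took 3 steps.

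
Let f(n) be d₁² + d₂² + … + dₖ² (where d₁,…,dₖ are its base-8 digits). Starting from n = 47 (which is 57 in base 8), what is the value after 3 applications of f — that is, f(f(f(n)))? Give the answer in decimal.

36

47 = (5,7)_8 → 5² + 7² = 25 + 49 = 74
74 = (1,1,2)_8 → 1² + 1² + 2² = 1 + 1 + 4 = 6
6 = (6)_8 → 6² = 36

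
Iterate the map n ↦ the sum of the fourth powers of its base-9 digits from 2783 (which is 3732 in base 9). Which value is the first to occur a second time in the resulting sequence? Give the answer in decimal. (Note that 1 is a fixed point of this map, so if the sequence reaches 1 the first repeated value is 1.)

1

2783 = (3,7,3,2)_9 → 3⁴ + 7⁴ + 3⁴ + 2⁴ = 2579
2579 = (3,4,7,5)_9 → 3⁴ + 4⁴ + 7⁴ + 5⁴ = 3363
3363 = (4,5,4,6)_9 → 4⁴ + 5⁴ + 4⁴ + 6⁴ = 2433
2433 = (3,3,0,3)_9 → 3⁴ + 3⁴ + 0⁴ + 3⁴ = 243
243 = (3,0,0)_9 → 3⁴ + 0⁴ + 0⁴ = 81
81 = (1,0,0)_9 → 1⁴ + 0⁴ + 0⁴ = 1  — reached the fixed point 1.
1 → 1, so 1 is the first repeated value.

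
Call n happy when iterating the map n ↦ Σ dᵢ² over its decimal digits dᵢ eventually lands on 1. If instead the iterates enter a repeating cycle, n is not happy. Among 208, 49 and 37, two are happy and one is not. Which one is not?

37

208: 208 → 68 → 100 → 1  — reaches 1 (happy)
49: 49 → 97 → 130 → 10 → 1  — reaches 1 (happy)
37: 37 → 58 → 89 → 145 → 42 → 20 → 4 → 16 → 37  — repeats 37 (not happy)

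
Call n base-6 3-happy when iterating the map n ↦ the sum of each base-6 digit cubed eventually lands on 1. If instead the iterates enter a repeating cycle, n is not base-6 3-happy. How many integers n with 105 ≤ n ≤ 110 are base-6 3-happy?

105: 105 → 160 → 136 → 155 → 190 → 190  (repeats 190)
106: 106 → 197 → 258 → 3 → 27 → 91 → 36 → 1  (reaches 1)
107: 107 → 258 → 3 → 27 → 91 → 36 → 1  (reaches 1)
108: 108 → 27 → 91 → 36 → 1  (reaches 1)
109: 109 → 28 → 128 → 62 → 73 → 9 → 28  (repeats 28)
110: 110 → 35 → 250 → 190 → 190  (repeats 190)
base-6 3-happy: 106, 107, 108

3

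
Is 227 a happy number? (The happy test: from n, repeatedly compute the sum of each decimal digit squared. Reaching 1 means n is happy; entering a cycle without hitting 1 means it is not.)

not happy

227 → 2² + 2² + 7² = 57
57 → 5² + 7² = 74
74 → 7² + 4² = 65
65 → 6² + 5² = 61
61 → 6² + 1² = 37
37 → 3² + 7² = 58
58 → 5² + 8² = 89
89 → 8² + 9² = 145
145 → 1² + 4² + 5² = 42
42 → 4² + 2² = 20
20 → 2² + 0² = 4
4 → 4² = 16
16 → 1² + 6² = 37  — 37 already seen; the sequence cycles without reaching 1.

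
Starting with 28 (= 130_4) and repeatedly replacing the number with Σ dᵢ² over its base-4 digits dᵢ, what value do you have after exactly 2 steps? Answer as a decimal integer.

8

28 = (1,3,0)_4 → 1² + 3² + 0² = 1 + 9 + 0 = 10
10 = (2,2)_4 → 2² + 2² = 4 + 4 = 8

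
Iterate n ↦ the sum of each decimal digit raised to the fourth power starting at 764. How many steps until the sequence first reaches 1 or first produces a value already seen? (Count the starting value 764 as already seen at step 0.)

764 → 3953
3953 → 7348
7348 → 6834
6834 → 5729
5729 → 9603
9603 → 7938
7938 → 13139
13139 → 6725
6725 → 4338
4338 → 4514
4514 → 1138
1138 → 4179
4179 → 9219
9219 → 13139  — 13139 repeats.
That took 14 steps.

14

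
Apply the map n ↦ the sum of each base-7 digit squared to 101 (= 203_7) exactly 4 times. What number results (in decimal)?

17

101 = (2,0,3)_7 → 2² + 0² + 3² = 13
13 = (1,6)_7 → 1² + 6² = 37
37 = (5,2)_7 → 5² + 2² = 29
29 = (4,1)_7 → 4² + 1² = 17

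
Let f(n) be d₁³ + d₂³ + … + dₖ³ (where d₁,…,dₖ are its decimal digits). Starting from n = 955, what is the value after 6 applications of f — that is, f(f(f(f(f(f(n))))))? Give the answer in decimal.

955 → 9³ + 5³ + 5³ = 979
979 → 9³ + 7³ + 9³ = 1801
1801 → 1³ + 8³ + 0³ + 1³ = 514
514 → 5³ + 1³ + 4³ = 190
190 → 1³ + 9³ + 0³ = 730
730 → 7³ + 3³ + 0³ = 370

370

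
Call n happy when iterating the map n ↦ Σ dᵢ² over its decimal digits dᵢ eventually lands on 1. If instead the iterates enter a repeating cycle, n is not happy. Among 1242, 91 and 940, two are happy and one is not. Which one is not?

1242: 1242 → 25 → 29 → 85 → 89 → 145 → 42 → 20 → 4 → 16 → 37 → 58 → 89  — repeats 89 (not happy)
91: 91 → 82 → 68 → 100 → 1  — reaches 1 (happy)
940: 940 → 97 → 130 → 10 → 1  — reaches 1 (happy)

1242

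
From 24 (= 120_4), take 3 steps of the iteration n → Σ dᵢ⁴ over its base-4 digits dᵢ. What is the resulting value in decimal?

16

24 = (1,2,0)_4 → 1⁴ + 2⁴ + 0⁴ = 1 + 16 + 0 = 17
17 = (1,0,1)_4 → 1⁴ + 0⁴ + 1⁴ = 1 + 0 + 1 = 2
2 = (2)_4 → 2⁴ = 16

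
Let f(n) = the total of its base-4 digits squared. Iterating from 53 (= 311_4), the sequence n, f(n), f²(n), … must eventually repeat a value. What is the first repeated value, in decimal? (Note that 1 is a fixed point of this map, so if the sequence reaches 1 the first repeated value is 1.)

1

53 = (3,1,1)_4 → 11
11 = (2,3)_4 → 13
13 = (3,1)_4 → 10
10 = (2,2)_4 → 8
8 = (2,0)_4 → 4
4 = (1,0)_4 → 1  — reached the fixed point 1.
1 → 1, so 1 is the first repeated value.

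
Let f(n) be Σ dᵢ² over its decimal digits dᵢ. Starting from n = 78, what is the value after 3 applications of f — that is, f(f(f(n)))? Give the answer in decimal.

2

78 → 7² + 8² = 113
113 → 1² + 1² + 3² = 11
11 → 1² + 1² = 2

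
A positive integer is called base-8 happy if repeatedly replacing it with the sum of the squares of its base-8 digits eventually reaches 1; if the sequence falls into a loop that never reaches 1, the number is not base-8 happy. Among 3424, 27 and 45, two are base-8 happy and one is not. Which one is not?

45

3424: 3424 → 77 → 27 → 18 → 8 → 1  — reaches 1 (base-8 happy)
27: 27 → 18 → 8 → 1  — reaches 1 (base-8 happy)
45: 45 → 50 → 40 → 25 → 10 → 5 → 25  — repeats 25 (not base-8 happy)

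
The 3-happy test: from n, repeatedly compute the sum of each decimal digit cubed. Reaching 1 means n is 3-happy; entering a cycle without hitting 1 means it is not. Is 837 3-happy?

not 3-happy

837 → 8³ + 3³ + 7³ = 512 + 27 + 343 = 882
882 → 8³ + 8³ + 2³ = 512 + 512 + 8 = 1032
1032 → 1³ + 0³ + 3³ + 2³ = 1 + 0 + 27 + 8 = 36
36 → 3³ + 6³ = 27 + 216 = 243
243 → 2³ + 4³ + 3³ = 8 + 64 + 27 = 99
99 → 9³ + 9³ = 729 + 729 = 1458
1458 → 1³ + 4³ + 5³ + 8³ = 1 + 64 + 125 + 512 = 702
702 → 7³ + 0³ + 2³ = 343 + 0 + 8 = 351
351 → 3³ + 5³ + 1³ = 27 + 125 + 1 = 153
153 → 1³ + 5³ + 3³ = 1 + 125 + 27 = 153  — 153 already seen; the sequence cycles without reaching 1.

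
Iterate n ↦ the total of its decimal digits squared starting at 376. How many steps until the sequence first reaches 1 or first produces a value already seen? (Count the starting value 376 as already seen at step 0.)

376 → 3² + 7² + 6² = 9 + 49 + 36 = 94
94 → 9² + 4² = 81 + 16 = 97
97 → 9² + 7² = 81 + 49 = 130
130 → 1² + 3² + 0² = 1 + 9 + 0 = 10
10 → 1² + 0² = 1 + 0 = 1  — reached 1.
That took 5 steps.

5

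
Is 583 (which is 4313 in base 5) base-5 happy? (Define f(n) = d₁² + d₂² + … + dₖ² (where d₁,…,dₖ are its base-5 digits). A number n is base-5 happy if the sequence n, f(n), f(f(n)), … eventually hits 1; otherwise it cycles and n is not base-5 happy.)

base-5 happy

583 = (4,3,1,3)_5 → 4² + 3² + 1² + 3² = 35
35 = (1,2,0)_5 → 1² + 2² + 0² = 5
5 = (1,0)_5 → 1² + 0² = 1  — reached 1.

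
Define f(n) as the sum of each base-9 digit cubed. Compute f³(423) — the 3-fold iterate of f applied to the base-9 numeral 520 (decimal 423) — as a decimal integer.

423 = (5,2,0)_9 → 5³ + 2³ + 0³ = 133
133 = (1,5,7)_9 → 1³ + 5³ + 7³ = 469
469 = (5,7,1)_9 → 5³ + 7³ + 1³ = 469

469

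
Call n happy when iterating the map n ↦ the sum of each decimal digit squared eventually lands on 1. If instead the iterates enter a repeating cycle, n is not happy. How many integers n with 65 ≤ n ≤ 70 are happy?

2

65: 65 → 61 → 37 → 58 → 89 → 145 → 42 → 20 → 4 → 16 → 37  — not happy
66: 66 → 72 → 53 → 34 → 25 → 29 → 85 → 89 → 145 → 42 → 20 → 4 → 16 → 37 → 58 → 89  — not happy
67: 67 → 85 → 89 → 145 → 42 → 20 → 4 → 16 → 37 → 58 → 89  — not happy
68: 68 → 100 → 1  — happy
69: 69 → 117 → 51 → 26 → 40 → 16 → 37 → 58 → 89 → 145 → 42 → 20 → 4 → 16  — not happy
70: 70 → 49 → 97 → 130 → 10 → 1  — happy
happy: 68, 70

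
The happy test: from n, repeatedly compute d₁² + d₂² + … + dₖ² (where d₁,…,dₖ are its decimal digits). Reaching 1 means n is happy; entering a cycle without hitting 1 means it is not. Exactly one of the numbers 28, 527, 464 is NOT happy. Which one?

527

28: 28 → 68 → 100 → 1  — reaches 1 (happy)
527: 527 → 78 → 113 → 11 → 2 → 4 → 16 → 37 → 58 → 89 → 145 → 42 → 20 → 4  — repeats 4 (not happy)
464: 464 → 68 → 100 → 1  — reaches 1 (happy)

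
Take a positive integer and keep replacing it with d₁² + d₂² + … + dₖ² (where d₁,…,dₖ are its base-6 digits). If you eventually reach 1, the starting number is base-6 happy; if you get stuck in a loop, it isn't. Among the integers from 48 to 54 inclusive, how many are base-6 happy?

48: 48 → 5 → 25 → 17 → 29 → 41 → 26 → 20 → 13 → 5  — not base-6 happy
49: 49 → 6 → 1  — base-6 happy
50: 50 → 9 → 10 → 17 → 29 → 41 → 26 → 20 → 13 → 5 → 25 → 17  — not base-6 happy
51: 51 → 14 → 8 → 5 → 25 → 17 → 29 → 41 → 26 → 20 → 13 → 5  — not base-6 happy
52: 52 → 21 → 18 → 9 → 10 → 17 → 29 → 41 → 26 → 20 → 13 → 5 → 25 → 17  — not base-6 happy
53: 53 → 30 → 25 → 17 → 29 → 41 → 26 → 20 → 13 → 5 → 25  — not base-6 happy
54: 54 → 10 → 17 → 29 → 41 → 26 → 20 → 13 → 5 → 25 → 17  — not base-6 happy
base-6 happy: 49

1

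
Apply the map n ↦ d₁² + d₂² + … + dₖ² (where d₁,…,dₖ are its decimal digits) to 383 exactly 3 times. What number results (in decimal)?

100

383 → 3² + 8² + 3² = 82
82 → 8² + 2² = 68
68 → 6² + 8² = 100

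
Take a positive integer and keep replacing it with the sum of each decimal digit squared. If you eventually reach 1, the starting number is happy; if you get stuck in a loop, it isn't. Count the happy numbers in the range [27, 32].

3

27: 27 → 53 → 34 → 25 → 29 → 85 → 89 → 145 → 42 → 20 → 4 → 16 → 37 → 58 → 89  (repeats 89)
28: 28 → 68 → 100 → 1  (reaches 1)
29: 29 → 85 → 89 → 145 → 42 → 20 → 4 → 16 → 37 → 58 → 89  (repeats 89)
30: 30 → 9 → 81 → 65 → 61 → 37 → 58 → 89 → 145 → 42 → 20 → 4 → 16 → 37  (repeats 37)
31: 31 → 10 → 1  (reaches 1)
32: 32 → 13 → 10 → 1  (reaches 1)
happy: 28, 31, 32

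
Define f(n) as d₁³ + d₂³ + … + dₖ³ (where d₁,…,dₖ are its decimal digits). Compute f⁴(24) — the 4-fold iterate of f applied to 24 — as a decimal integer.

153

24 → 2³ + 4³ = 8 + 64 = 72
72 → 7³ + 2³ = 343 + 8 = 351
351 → 3³ + 5³ + 1³ = 27 + 125 + 1 = 153
153 → 1³ + 5³ + 3³ = 1 + 125 + 27 = 153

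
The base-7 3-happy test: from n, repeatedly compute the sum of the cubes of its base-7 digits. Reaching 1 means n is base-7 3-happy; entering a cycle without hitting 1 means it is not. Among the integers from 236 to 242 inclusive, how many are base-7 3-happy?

1

236: 236 → 314 → 440 → 434 → 218 → 92 → 218  — not base-7 3-happy
237: 237 → 405 → 219 → 99 → 9 → 9  — not base-7 3-happy
238: 238 → 280 → 250 → 250  — not base-7 3-happy
239: 239 → 281 → 251 → 341 → 557 → 137 → 197 → 65 → 17 → 35 → 125 → 251  — not base-7 3-happy
240: 240 → 288 → 342 → 648 → 282 → 258 → 342  — not base-7 3-happy
241: 241 → 307 → 433 → 343 → 1  — base-7 3-happy
242: 242 → 344 → 2 → 8 → 2  — not base-7 3-happy
base-7 3-happy: 241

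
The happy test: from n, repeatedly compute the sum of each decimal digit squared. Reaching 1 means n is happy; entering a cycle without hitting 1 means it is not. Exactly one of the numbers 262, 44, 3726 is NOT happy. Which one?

3726

262: 262 → 44 → 32 → 13 → 10 → 1  — reaches 1 (happy)
44: 44 → 32 → 13 → 10 → 1  — reaches 1 (happy)
3726: 3726 → 98 → 145 → 42 → 20 → 4 → 16 → 37 → 58 → 89 → 145  — repeats 145 (not happy)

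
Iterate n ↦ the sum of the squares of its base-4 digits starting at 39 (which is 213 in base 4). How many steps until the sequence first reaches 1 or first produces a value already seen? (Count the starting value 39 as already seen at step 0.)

39 = (2,1,3)_4 → 14
14 = (3,2)_4 → 13
13 = (3,1)_4 → 10
10 = (2,2)_4 → 8
8 = (2,0)_4 → 4
4 = (1,0)_4 → 1  — reached 1.
That took 6 steps.

6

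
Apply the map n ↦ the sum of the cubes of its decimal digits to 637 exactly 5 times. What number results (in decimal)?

1009

637 → 6³ + 3³ + 7³ = 216 + 27 + 343 = 586
586 → 5³ + 8³ + 6³ = 125 + 512 + 216 = 853
853 → 8³ + 5³ + 3³ = 512 + 125 + 27 = 664
664 → 6³ + 6³ + 4³ = 216 + 216 + 64 = 496
496 → 4³ + 9³ + 6³ = 64 + 729 + 216 = 1009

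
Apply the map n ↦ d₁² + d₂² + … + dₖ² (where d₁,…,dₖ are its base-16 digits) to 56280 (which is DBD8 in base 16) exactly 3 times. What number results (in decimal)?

218

56280 = (13,11,13,8)_16 → 13² + 11² + 13² + 8² = 523
523 = (2,0,11)_16 → 2² + 0² + 11² = 125
125 = (7,13)_16 → 7² + 13² = 218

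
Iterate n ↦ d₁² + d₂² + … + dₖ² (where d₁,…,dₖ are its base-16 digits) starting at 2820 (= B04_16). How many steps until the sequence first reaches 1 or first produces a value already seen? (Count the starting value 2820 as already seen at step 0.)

2820 = (11,0,4)_16 → 11² + 0² + 4² = 121 + 0 + 16 = 137
137 = (8,9)_16 → 8² + 9² = 64 + 81 = 145
145 = (9,1)_16 → 9² + 1² = 81 + 1 = 82
82 = (5,2)_16 → 5² + 2² = 25 + 4 = 29
29 = (1,13)_16 → 1² + 13² = 1 + 169 = 170
170 = (10,10)_16 → 10² + 10² = 100 + 100 = 200
200 = (12,8)_16 → 12² + 8² = 144 + 64 = 208
208 = (13,0)_16 → 13² + 0² = 169 + 0 = 169
169 = (10,9)_16 → 10² + 9² = 100 + 81 = 181
181 = (11,5)_16 → 11² + 5² = 121 + 25 = 146
146 = (9,2)_16 → 9² + 2² = 81 + 4 = 85
85 = (5,5)_16 → 5² + 5² = 25 + 25 = 50
50 = (3,2)_16 → 3² + 2² = 9 + 4 = 13
13 = (13)_16 → 13² = 169  — 169 repeats.
That took 14 steps.

14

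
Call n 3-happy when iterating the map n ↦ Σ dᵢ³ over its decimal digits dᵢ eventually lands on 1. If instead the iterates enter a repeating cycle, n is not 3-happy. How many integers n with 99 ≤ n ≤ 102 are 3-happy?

99: 99 → 1458 → 702 → 351 → 153 → 153  (repeats 153)
100: 100 → 1  (reaches 1)
101: 101 → 2 → 8 → 512 → 134 → 92 → 737 → 713 → 371 → 371  (repeats 371)
102: 102 → 9 → 729 → 1080 → 513 → 153 → 153  (repeats 153)
3-happy: 100

1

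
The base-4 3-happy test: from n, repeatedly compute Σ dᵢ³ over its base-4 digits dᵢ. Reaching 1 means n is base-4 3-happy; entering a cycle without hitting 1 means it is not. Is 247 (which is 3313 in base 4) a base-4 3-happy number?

247 = (3,3,1,3)_4 → 3³ + 3³ + 1³ + 3³ = 27 + 27 + 1 + 27 = 82
82 = (1,1,0,2)_4 → 1³ + 1³ + 0³ + 2³ = 1 + 1 + 0 + 8 = 10
10 = (2,2)_4 → 2³ + 2³ = 8 + 8 = 16
16 = (1,0,0)_4 → 1³ + 0³ + 0³ = 1 + 0 + 0 = 1  — reached 1.

base-4 3-happy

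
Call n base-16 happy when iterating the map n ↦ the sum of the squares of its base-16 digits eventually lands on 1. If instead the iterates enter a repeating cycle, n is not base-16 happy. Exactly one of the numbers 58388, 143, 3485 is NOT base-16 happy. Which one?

58388: 58388 → 229 → 221 → 338 → 30 → 197 → 169 → 181 → 146 → 85 → 50 → 13 → 169  — repeats 169 (not base-16 happy)
143: 143 → 289 → 6 → 36 → 20 → 17 → 2 → 4 → 16 → 1  — reaches 1 (base-16 happy)
3485: 3485 → 419 → 110 → 232 → 260 → 17 → 2 → 4 → 16 → 1  — reaches 1 (base-16 happy)

58388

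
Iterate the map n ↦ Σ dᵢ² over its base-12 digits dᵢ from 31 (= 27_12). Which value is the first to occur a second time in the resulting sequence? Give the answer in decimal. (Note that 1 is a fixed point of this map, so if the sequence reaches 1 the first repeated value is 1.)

41

31 = (2,7)_12 → 2² + 7² = 4 + 49 = 53
53 = (4,5)_12 → 4² + 5² = 16 + 25 = 41
41 = (3,5)_12 → 3² + 5² = 9 + 25 = 34
34 = (2,10)_12 → 2² + 10² = 4 + 100 = 104
104 = (8,8)_12 → 8² + 8² = 64 + 64 = 128
128 = (10,8)_12 → 10² + 8² = 100 + 64 = 164
164 = (1,1,8)_12 → 1² + 1² + 8² = 1 + 1 + 64 = 66
66 = (5,6)_12 → 5² + 6² = 25 + 36 = 61
61 = (5,1)_12 → 5² + 1² = 25 + 1 = 26
26 = (2,2)_12 → 2² + 2² = 4 + 4 = 8
8 = (8)_12 → 8² = 64
64 = (5,4)_12 → 5² + 4² = 25 + 16 = 41  — 41 already appeared earlier.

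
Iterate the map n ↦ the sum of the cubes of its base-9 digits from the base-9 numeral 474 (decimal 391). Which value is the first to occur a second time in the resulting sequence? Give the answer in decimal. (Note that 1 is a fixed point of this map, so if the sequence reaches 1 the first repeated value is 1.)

391 = (4,7,4)_9 → 4³ + 7³ + 4³ = 64 + 343 + 64 = 471
471 = (5,7,3)_9 → 5³ + 7³ + 3³ = 125 + 343 + 27 = 495
495 = (6,1,0)_9 → 6³ + 1³ + 0³ = 216 + 1 + 0 = 217
217 = (2,6,1)_9 → 2³ + 6³ + 1³ = 8 + 216 + 1 = 225
225 = (2,7,0)_9 → 2³ + 7³ + 0³ = 8 + 343 + 0 = 351
351 = (4,3,0)_9 → 4³ + 3³ + 0³ = 64 + 27 + 0 = 91
91 = (1,1,1)_9 → 1³ + 1³ + 1³ = 1 + 1 + 1 = 3
3 = (3)_9 → 3³ = 27
27 = (3,0)_9 → 3³ + 0³ = 27 + 0 = 27  — 27 already appeared earlier.

27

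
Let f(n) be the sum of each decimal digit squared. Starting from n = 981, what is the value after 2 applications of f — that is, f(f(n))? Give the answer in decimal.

981 → 146
146 → 53

53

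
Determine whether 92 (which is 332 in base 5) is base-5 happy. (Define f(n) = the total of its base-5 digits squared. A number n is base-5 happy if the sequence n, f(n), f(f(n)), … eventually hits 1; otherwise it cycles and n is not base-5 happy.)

not base-5 happy

92 = (3,3,2)_5 → 3² + 3² + 2² = 22
22 = (4,2)_5 → 4² + 2² = 20
20 = (4,0)_5 → 4² + 0² = 16
16 = (3,1)_5 → 3² + 1² = 10
10 = (2,0)_5 → 2² + 0² = 4
4 = (4)_5 → 4² = 16  — 16 already seen; the sequence cycles without reaching 1.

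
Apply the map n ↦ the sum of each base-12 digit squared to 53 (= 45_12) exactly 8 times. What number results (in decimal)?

53 = (4,5)_12 → 4² + 5² = 41
41 = (3,5)_12 → 3² + 5² = 34
34 = (2,10)_12 → 2² + 10² = 104
104 = (8,8)_12 → 8² + 8² = 128
128 = (10,8)_12 → 10² + 8² = 164
164 = (1,1,8)_12 → 1² + 1² + 8² = 66
66 = (5,6)_12 → 5² + 6² = 61
61 = (5,1)_12 → 5² + 1² = 26

26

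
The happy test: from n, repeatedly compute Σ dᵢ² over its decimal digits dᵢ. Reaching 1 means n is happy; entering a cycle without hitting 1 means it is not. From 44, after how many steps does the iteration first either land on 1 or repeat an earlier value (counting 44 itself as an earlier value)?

44 → 4² + 4² = 16 + 16 = 32
32 → 3² + 2² = 9 + 4 = 13
13 → 1² + 3² = 1 + 9 = 10
10 → 1² + 0² = 1 + 0 = 1  — reached 1.
That took 4 steps.

4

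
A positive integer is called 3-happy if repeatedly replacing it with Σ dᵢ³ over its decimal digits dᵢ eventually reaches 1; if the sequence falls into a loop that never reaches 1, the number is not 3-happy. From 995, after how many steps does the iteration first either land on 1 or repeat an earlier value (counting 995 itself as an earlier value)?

12

995 → 9³ + 9³ + 5³ = 729 + 729 + 125 = 1583
1583 → 1³ + 5³ + 8³ + 3³ = 1 + 125 + 512 + 27 = 665
665 → 6³ + 6³ + 5³ = 216 + 216 + 125 = 557
557 → 5³ + 5³ + 7³ = 125 + 125 + 343 = 593
593 → 5³ + 9³ + 3³ = 125 + 729 + 27 = 881
881 → 8³ + 8³ + 1³ = 512 + 512 + 1 = 1025
1025 → 1³ + 0³ + 2³ + 5³ = 1 + 0 + 8 + 125 = 134
134 → 1³ + 3³ + 4³ = 1 + 27 + 64 = 92
92 → 9³ + 2³ = 729 + 8 = 737
737 → 7³ + 3³ + 7³ = 343 + 27 + 343 = 713
713 → 7³ + 1³ + 3³ = 343 + 1 + 27 = 371
371 → 3³ + 7³ + 1³ = 27 + 343 + 1 = 371  — 371 repeats.
That took 12 steps.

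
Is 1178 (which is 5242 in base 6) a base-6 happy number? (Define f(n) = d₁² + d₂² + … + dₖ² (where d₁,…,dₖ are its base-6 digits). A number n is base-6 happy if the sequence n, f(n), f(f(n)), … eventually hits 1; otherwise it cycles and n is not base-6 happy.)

1178 = (5,2,4,2)_6 → 5² + 2² + 4² + 2² = 49
49 = (1,2,1)_6 → 1² + 2² + 1² = 6
6 = (1,0)_6 → 1² + 0² = 1  — reached 1.

base-6 happy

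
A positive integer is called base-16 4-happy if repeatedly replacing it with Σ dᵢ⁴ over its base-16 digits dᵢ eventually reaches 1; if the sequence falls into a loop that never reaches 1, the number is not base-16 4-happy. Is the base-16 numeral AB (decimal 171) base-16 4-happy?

base-16 4-happy

171 = (10,11)_16 → 10⁴ + 11⁴ = 10000 + 14641 = 24641
24641 = (6,0,4,1)_16 → 6⁴ + 0⁴ + 4⁴ + 1⁴ = 1296 + 0 + 256 + 1 = 1553
1553 = (6,1,1)_16 → 6⁴ + 1⁴ + 1⁴ = 1296 + 1 + 1 = 1298
1298 = (5,1,2)_16 → 5⁴ + 1⁴ + 2⁴ = 625 + 1 + 16 = 642
642 = (2,8,2)_16 → 2⁴ + 8⁴ + 2⁴ = 16 + 4096 + 16 = 4128
4128 = (1,0,2,0)_16 → 1⁴ + 0⁴ + 2⁴ + 0⁴ = 1 + 0 + 16 + 0 = 17
17 = (1,1)_16 → 1⁴ + 1⁴ = 1 + 1 = 2
2 = (2)_16 → 2⁴ = 16
16 = (1,0)_16 → 1⁴ + 0⁴ = 1 + 0 = 1  — reached 1.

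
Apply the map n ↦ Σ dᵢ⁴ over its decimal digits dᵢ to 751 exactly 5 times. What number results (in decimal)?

6725

751 → 7⁴ + 5⁴ + 1⁴ = 3027
3027 → 3⁴ + 0⁴ + 2⁴ + 7⁴ = 2498
2498 → 2⁴ + 4⁴ + 9⁴ + 8⁴ = 10929
10929 → 1⁴ + 0⁴ + 9⁴ + 2⁴ + 9⁴ = 13139
13139 → 1⁴ + 3⁴ + 1⁴ + 3⁴ + 9⁴ = 6725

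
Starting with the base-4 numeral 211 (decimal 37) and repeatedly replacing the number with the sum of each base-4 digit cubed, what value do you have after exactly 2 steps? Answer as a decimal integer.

37 = (2,1,1)_4 → 2³ + 1³ + 1³ = 8 + 1 + 1 = 10
10 = (2,2)_4 → 2³ + 2³ = 8 + 8 = 16

16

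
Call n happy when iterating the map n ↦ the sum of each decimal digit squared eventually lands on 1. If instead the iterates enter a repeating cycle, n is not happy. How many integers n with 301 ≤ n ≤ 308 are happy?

2

301: 301 → 10 → 1  (reaches 1)
302: 302 → 13 → 10 → 1  (reaches 1)
303: 303 → 18 → 65 → 61 → 37 → 58 → 89 → 145 → 42 → 20 → 4 → 16 → 37  (repeats 37)
304: 304 → 25 → 29 → 85 → 89 → 145 → 42 → 20 → 4 → 16 → 37 → 58 → 89  (repeats 89)
305: 305 → 34 → 25 → 29 → 85 → 89 → 145 → 42 → 20 → 4 → 16 → 37 → 58 → 89  (repeats 89)
306: 306 → 45 → 41 → 17 → 50 → 25 → 29 → 85 → 89 → 145 → 42 → 20 → 4 → 16 → 37 → 58 → 89  (repeats 89)
307: 307 → 58 → 89 → 145 → 42 → 20 → 4 → 16 → 37 → 58  (repeats 58)
308: 308 → 73 → 58 → 89 → 145 → 42 → 20 → 4 → 16 → 37 → 58  (repeats 58)
happy: 301, 302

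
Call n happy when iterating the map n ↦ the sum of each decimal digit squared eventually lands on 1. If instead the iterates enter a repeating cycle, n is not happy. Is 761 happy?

761 → 7² + 6² + 1² = 86
86 → 8² + 6² = 100
100 → 1² + 0² + 0² = 1  — reached 1.

happy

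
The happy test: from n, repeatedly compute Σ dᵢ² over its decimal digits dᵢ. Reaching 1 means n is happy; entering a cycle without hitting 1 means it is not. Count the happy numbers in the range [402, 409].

402: 402 → 20 → 4 → 16 → 37 → 58 → 89 → 145 → 42 → 20  — not happy
403: 403 → 25 → 29 → 85 → 89 → 145 → 42 → 20 → 4 → 16 → 37 → 58 → 89  — not happy
404: 404 → 32 → 13 → 10 → 1  — happy
405: 405 → 41 → 17 → 50 → 25 → 29 → 85 → 89 → 145 → 42 → 20 → 4 → 16 → 37 → 58 → 89  — not happy
406: 406 → 52 → 29 → 85 → 89 → 145 → 42 → 20 → 4 → 16 → 37 → 58 → 89  — not happy
407: 407 → 65 → 61 → 37 → 58 → 89 → 145 → 42 → 20 → 4 → 16 → 37  — not happy
408: 408 → 80 → 64 → 52 → 29 → 85 → 89 → 145 → 42 → 20 → 4 → 16 → 37 → 58 → 89  — not happy
409: 409 → 97 → 130 → 10 → 1  — happy
happy: 404, 409

2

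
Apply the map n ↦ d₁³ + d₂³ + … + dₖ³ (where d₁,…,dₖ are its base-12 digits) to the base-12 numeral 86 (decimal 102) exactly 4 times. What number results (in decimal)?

1028

102 = (8,6)_12 → 728
728 = (5,0,8)_12 → 637
637 = (4,5,1)_12 → 190
190 = (1,3,10)_12 → 1028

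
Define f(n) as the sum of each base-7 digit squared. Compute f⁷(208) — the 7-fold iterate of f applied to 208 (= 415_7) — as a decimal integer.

10

208 = (4,1,5)_7 → 4² + 1² + 5² = 16 + 1 + 25 = 42
42 = (6,0)_7 → 6² + 0² = 36 + 0 = 36
36 = (5,1)_7 → 5² + 1² = 25 + 1 = 26
26 = (3,5)_7 → 3² + 5² = 9 + 25 = 34
34 = (4,6)_7 → 4² + 6² = 16 + 36 = 52
52 = (1,0,3)_7 → 1² + 0² + 3² = 1 + 0 + 9 = 10
10 = (1,3)_7 → 1² + 3² = 1 + 9 = 10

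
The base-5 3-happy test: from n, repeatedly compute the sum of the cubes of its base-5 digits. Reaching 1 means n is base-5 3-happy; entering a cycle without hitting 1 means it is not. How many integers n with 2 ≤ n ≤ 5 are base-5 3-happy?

1

2: 2 → 8 → 28 → 28  — not base-5 3-happy
3: 3 → 27 → 9 → 65 → 35 → 9  — not base-5 3-happy
4: 4 → 64 → 80 → 28 → 28  — not base-5 3-happy
5: 5 → 1  — base-5 3-happy
base-5 3-happy: 5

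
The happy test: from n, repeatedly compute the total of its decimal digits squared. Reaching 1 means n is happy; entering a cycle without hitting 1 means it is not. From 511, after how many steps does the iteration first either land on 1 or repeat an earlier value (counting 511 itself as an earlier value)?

15

511 → 5² + 1² + 1² = 25 + 1 + 1 = 27
27 → 2² + 7² = 4 + 49 = 53
53 → 5² + 3² = 25 + 9 = 34
34 → 3² + 4² = 9 + 16 = 25
25 → 2² + 5² = 4 + 25 = 29
29 → 2² + 9² = 4 + 81 = 85
85 → 8² + 5² = 64 + 25 = 89
89 → 8² + 9² = 64 + 81 = 145
145 → 1² + 4² + 5² = 1 + 16 + 25 = 42
42 → 4² + 2² = 16 + 4 = 20
20 → 2² + 0² = 4 + 0 = 4
4 → 4² = 16
16 → 1² + 6² = 1 + 36 = 37
37 → 3² + 7² = 9 + 49 = 58
58 → 5² + 8² = 25 + 64 = 89  — 89 repeats.
That took 15 steps.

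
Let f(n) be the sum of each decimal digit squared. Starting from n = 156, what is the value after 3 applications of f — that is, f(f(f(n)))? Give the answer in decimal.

16

156 → 1² + 5² + 6² = 1 + 25 + 36 = 62
62 → 6² + 2² = 36 + 4 = 40
40 → 4² + 0² = 16 + 0 = 16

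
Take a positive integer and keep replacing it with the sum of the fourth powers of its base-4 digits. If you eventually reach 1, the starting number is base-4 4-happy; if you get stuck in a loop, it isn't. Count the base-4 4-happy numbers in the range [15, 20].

15: 15 → 162 → 48 → 81 → 3 → 81  (repeats 81)
16: 16 → 1  (reaches 1)
17: 17 → 2 → 16 → 1  (reaches 1)
18: 18 → 17 → 2 → 16 → 1  (reaches 1)
19: 19 → 82 → 18 → 17 → 2 → 16 → 1  (reaches 1)
20: 20 → 2 → 16 → 1  (reaches 1)
base-4 4-happy: 16, 17, 18, 19, 20

5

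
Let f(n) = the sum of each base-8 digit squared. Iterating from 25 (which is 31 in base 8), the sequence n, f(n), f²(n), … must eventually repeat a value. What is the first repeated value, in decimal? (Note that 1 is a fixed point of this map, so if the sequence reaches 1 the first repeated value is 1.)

25

25 = (3,1)_8 → 3² + 1² = 10
10 = (1,2)_8 → 1² + 2² = 5
5 = (5)_8 → 5² = 25  — 25 already appeared earlier.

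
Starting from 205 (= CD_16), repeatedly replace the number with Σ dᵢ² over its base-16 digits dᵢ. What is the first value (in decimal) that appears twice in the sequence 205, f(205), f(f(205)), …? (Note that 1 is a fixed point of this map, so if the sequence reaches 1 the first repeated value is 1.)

205 = (12,13)_16 → 12² + 13² = 313
313 = (1,3,9)_16 → 1² + 3² + 9² = 91
91 = (5,11)_16 → 5² + 11² = 146
146 = (9,2)_16 → 9² + 2² = 85
85 = (5,5)_16 → 5² + 5² = 50
50 = (3,2)_16 → 3² + 2² = 13
13 = (13)_16 → 13² = 169
169 = (10,9)_16 → 10² + 9² = 181
181 = (11,5)_16 → 11² + 5² = 146  — 146 already appeared earlier.

146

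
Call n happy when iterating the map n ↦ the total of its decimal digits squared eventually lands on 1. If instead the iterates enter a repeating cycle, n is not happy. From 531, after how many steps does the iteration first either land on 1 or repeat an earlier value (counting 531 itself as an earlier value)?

531 → 5² + 3² + 1² = 35
35 → 3² + 5² = 34
34 → 3² + 4² = 25
25 → 2² + 5² = 29
29 → 2² + 9² = 85
85 → 8² + 5² = 89
89 → 8² + 9² = 145
145 → 1² + 4² + 5² = 42
42 → 4² + 2² = 20
20 → 2² + 0² = 4
4 → 4² = 16
16 → 1² + 6² = 37
37 → 3² + 7² = 58
58 → 5² + 8² = 89  — 89 repeats.
That took 14 steps.

14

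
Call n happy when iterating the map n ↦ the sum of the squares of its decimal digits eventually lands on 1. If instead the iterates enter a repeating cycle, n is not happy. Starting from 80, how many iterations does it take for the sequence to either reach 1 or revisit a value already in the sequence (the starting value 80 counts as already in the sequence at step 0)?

80 → 8² + 0² = 64
64 → 6² + 4² = 52
52 → 5² + 2² = 29
29 → 2² + 9² = 85
85 → 8² + 5² = 89
89 → 8² + 9² = 145
145 → 1² + 4² + 5² = 42
42 → 4² + 2² = 20
20 → 2² + 0² = 4
4 → 4² = 16
16 → 1² + 6² = 37
37 → 3² + 7² = 58
58 → 5² + 8² = 89  — 89 repeats.
That took 13 steps.

13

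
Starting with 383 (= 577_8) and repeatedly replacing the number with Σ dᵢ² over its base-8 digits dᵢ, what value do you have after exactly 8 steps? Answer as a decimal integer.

383 = (5,7,7)_8 → 123
123 = (1,7,3)_8 → 59
59 = (7,3)_8 → 58
58 = (7,2)_8 → 53
53 = (6,5)_8 → 61
61 = (7,5)_8 → 74
74 = (1,1,2)_8 → 6
6 = (6)_8 → 36

36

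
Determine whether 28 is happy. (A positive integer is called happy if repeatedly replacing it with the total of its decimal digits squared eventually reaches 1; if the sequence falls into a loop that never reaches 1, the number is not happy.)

28 → 2² + 8² = 4 + 64 = 68
68 → 6² + 8² = 36 + 64 = 100
100 → 1² + 0² + 0² = 1 + 0 + 0 = 1  — reached 1.

happy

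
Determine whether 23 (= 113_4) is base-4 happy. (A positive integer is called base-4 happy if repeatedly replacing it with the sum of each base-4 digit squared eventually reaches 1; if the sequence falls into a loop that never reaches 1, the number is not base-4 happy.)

23 = (1,1,3)_4 → 1² + 1² + 3² = 11
11 = (2,3)_4 → 2² + 3² = 13
13 = (3,1)_4 → 3² + 1² = 10
10 = (2,2)_4 → 2² + 2² = 8
8 = (2,0)_4 → 2² + 0² = 4
4 = (1,0)_4 → 1² + 0² = 1  — reached 1.

base-4 happy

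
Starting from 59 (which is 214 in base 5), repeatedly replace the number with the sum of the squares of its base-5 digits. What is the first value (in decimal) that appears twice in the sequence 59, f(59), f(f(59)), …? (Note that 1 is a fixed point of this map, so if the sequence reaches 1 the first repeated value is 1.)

59 = (2,1,4)_5 → 2² + 1² + 4² = 4 + 1 + 16 = 21
21 = (4,1)_5 → 4² + 1² = 16 + 1 = 17
17 = (3,2)_5 → 3² + 2² = 9 + 4 = 13
13 = (2,3)_5 → 2² + 3² = 4 + 9 = 13  — 13 already appeared earlier.

13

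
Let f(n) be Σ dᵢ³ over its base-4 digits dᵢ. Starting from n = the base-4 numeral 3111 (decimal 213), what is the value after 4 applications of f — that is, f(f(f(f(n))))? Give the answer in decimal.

9

213 = (3,1,1,1)_4 → 3³ + 1³ + 1³ + 1³ = 30
30 = (1,3,2)_4 → 1³ + 3³ + 2³ = 36
36 = (2,1,0)_4 → 2³ + 1³ + 0³ = 9
9 = (2,1)_4 → 2³ + 1³ = 9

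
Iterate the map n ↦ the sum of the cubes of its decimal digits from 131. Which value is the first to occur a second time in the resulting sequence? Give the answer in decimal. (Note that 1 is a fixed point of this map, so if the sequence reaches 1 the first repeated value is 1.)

371

131 → 1³ + 3³ + 1³ = 1 + 27 + 1 = 29
29 → 2³ + 9³ = 8 + 729 = 737
737 → 7³ + 3³ + 7³ = 343 + 27 + 343 = 713
713 → 7³ + 1³ + 3³ = 343 + 1 + 27 = 371
371 → 3³ + 7³ + 1³ = 27 + 343 + 1 = 371  — 371 already appeared earlier.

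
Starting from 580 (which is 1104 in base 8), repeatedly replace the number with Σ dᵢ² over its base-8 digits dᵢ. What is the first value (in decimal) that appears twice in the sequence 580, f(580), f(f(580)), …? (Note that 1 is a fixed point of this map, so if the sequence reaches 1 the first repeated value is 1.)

580 = (1,1,0,4)_8 → 1² + 1² + 0² + 4² = 18
18 = (2,2)_8 → 2² + 2² = 8
8 = (1,0)_8 → 1² + 0² = 1  — reached the fixed point 1.
1 → 1, so 1 is the first repeated value.

1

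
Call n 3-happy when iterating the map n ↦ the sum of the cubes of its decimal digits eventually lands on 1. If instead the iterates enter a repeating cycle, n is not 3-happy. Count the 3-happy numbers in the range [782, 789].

1

782: 782 → 863 → 755 → 593 → 881 → 1025 → 134 → 92 → 737 → 713 → 371 → 371  (repeats 371)
783: 783 → 882 → 1032 → 36 → 243 → 99 → 1458 → 702 → 351 → 153 → 153  (repeats 153)
784: 784 → 919 → 1459 → 919  (repeats 919)
785: 785 → 980 → 1241 → 74 → 407 → 407  (repeats 407)
786: 786 → 1071 → 345 → 216 → 225 → 141 → 66 → 432 → 99 → 1458 → 702 → 351 → 153 → 153  (repeats 153)
787: 787 → 1198 → 1243 → 100 → 1  (reaches 1)
788: 788 → 1367 → 587 → 980 → 1241 → 74 → 407 → 407  (repeats 407)
789: 789 → 1584 → 702 → 351 → 153 → 153  (repeats 153)
3-happy: 787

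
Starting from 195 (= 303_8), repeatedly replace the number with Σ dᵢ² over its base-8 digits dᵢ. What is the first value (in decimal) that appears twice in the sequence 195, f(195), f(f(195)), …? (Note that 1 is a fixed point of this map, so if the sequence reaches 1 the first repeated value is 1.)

195 = (3,0,3)_8 → 18
18 = (2,2)_8 → 8
8 = (1,0)_8 → 1  — reached the fixed point 1.
1 → 1, so 1 is the first repeated value.

1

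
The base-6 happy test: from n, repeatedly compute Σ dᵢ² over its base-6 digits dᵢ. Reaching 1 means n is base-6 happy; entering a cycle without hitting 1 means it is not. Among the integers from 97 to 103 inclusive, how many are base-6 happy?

97: 97 → 21 → 18 → 9 → 10 → 17 → 29 → 41 → 26 → 20 → 13 → 5 → 25 → 17  — not base-6 happy
98: 98 → 24 → 16 → 20 → 13 → 5 → 25 → 17 → 29 → 41 → 26 → 20  — not base-6 happy
99: 99 → 29 → 41 → 26 → 20 → 13 → 5 → 25 → 17 → 29  — not base-6 happy
100: 100 → 36 → 1  — base-6 happy
101: 101 → 45 → 11 → 26 → 20 → 13 → 5 → 25 → 17 → 29 → 41 → 26  — not base-6 happy
102: 102 → 29 → 41 → 26 → 20 → 13 → 5 → 25 → 17 → 29  — not base-6 happy
103: 103 → 30 → 25 → 17 → 29 → 41 → 26 → 20 → 13 → 5 → 25  — not base-6 happy
base-6 happy: 100

1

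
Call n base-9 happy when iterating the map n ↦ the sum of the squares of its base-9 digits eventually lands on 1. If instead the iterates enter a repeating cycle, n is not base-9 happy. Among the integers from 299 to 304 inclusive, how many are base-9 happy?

1

299: 299 → 49 → 41 → 41  (repeats 41)
300: 300 → 54 → 36 → 16 → 50 → 50  (repeats 50)
301: 301 → 61 → 85 → 17 → 65 → 53 → 89 → 65  (repeats 65)
302: 302 → 70 → 98 → 66 → 58 → 52 → 74 → 68 → 74  (repeats 74)
303: 303 → 81 → 1  (reaches 1)
304: 304 → 94 → 18 → 4 → 16 → 50 → 50  (repeats 50)
base-9 happy: 303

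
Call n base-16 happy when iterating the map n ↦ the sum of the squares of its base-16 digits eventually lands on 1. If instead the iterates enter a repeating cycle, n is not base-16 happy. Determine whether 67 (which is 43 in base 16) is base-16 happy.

67 = (4,3)_16 → 4² + 3² = 25
25 = (1,9)_16 → 1² + 9² = 82
82 = (5,2)_16 → 5² + 2² = 29
29 = (1,13)_16 → 1² + 13² = 170
170 = (10,10)_16 → 10² + 10² = 200
200 = (12,8)_16 → 12² + 8² = 208
208 = (13,0)_16 → 13² + 0² = 169
169 = (10,9)_16 → 10² + 9² = 181
181 = (11,5)_16 → 11² + 5² = 146
146 = (9,2)_16 → 9² + 2² = 85
85 = (5,5)_16 → 5² + 5² = 50
50 = (3,2)_16 → 3² + 2² = 13
13 = (13)_16 → 13² = 169  — 169 already seen; the sequence cycles without reaching 1.

not base-16 happy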